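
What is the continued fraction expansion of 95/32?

[2; 1, 31]

Run the Euclidean algorithm on 95 and 32; the successive quotients are the partial quotients a_0, a_1, ... (each step inverts the fractional part left over by the previous one):
  95 = 2*32 + 31, so a_0 = 2.
  32 = 1*31 + 1, so a_1 = 1.
  31 = 31*1 + 0, so a_2 = 31.
The remainder reaches 0 after 3 divisions, so the expansion has 3 partial quotients, read off in order.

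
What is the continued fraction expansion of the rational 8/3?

Run the Euclidean algorithm on 8 and 3; the successive quotients are the partial quotients a_0, a_1, ... (each step inverts the fractional part left over by the previous one):
  8 = 2*3 + 2, so a_0 = 2.
  3 = 1*2 + 1, so a_1 = 1.
  2 = 2*1 + 0, so a_2 = 2.
The remainder reaches 0 after 3 divisions, so the expansion has 3 partial quotients, read off in order.

[2; 1, 2]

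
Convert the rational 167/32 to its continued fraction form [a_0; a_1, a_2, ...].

[5; 4, 1, 1, 3]

Run the Euclidean algorithm on 167 and 32; the successive quotients are the partial quotients a_0, a_1, ... (each step inverts the fractional part left over by the previous one):
  167 = 5*32 + 7, so a_0 = 5.
  32 = 4*7 + 4, so a_1 = 4.
  7 = 1*4 + 3, so a_2 = 1.
  4 = 1*3 + 1, so a_3 = 1.
  3 = 3*1 + 0, so a_4 = 3.
The remainder reaches 0 after 5 divisions, so the expansion has 5 partial quotients, read off in order.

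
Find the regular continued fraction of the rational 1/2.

Run the Euclidean algorithm on 1 and 2; the successive quotients are the partial quotients a_0, a_1, ... (each step inverts the fractional part left over by the previous one):
  1 = 0*2 + 1, so a_0 = 0.
  2 = 2*1 + 0, so a_1 = 2.
The remainder reaches 0 after 2 divisions, so the expansion has 2 partial quotients, read off in order.

[0; 2]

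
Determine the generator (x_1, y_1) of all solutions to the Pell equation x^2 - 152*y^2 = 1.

(x, y) = (37, 3)

First expand sqrt(152) as a continued fraction. With x_i = (sqrt(152) + m_i)/d_i and (m_0, d_0) = (0, 1): a_0 = floor(sqrt(152)) = 12, since 12^2 = 144 <= 152 < 169 = 13^2.
Iterate m_{i+1} = d_i*a_i - m_i, d_{i+1} = (152 - m_{i+1}^2)/d_i, a_{i+1} = floor((a_0 + m_{i+1})/d_{i+1}):
  m_1 = 1*12 - 0 = 12, d_1 = (152 - 12^2)/1 = 8/1 = 8, a_1 = floor((12 + 12)/8) = 3.
  m_2 = 8*3 - 12 = 12, d_2 = (152 - 12^2)/8 = 8/8 = 1, a_2 = floor((12 + 12)/1) = 24.
  m_3 = 1*24 - 12 = 12, d_3 = (152 - 12^2)/1 = 8/1 = 8: (m_3, d_3) = (m_1, d_1) = (12, 8), so from here the quotients repeat a_1, a_2; the period length is 2.
So sqrt(152) = [12; (3, 24)] with period length k = 2.
k is even, so the fundamental solution of x^2 - 152y^2 = 1 is (p_{k-1}, q_{k-1}) = (p_1, q_1); compute convergents through index 1.
Convergents (p_i = a_i*p_{i-1} + p_{i-2}, q_i = a_i*q_{i-1} + q_{i-2} with p_{-2}=0, p_{-1}=1, q_{-2}=1, q_{-1}=0):
  i=0: a_0=12, p_0 = 12*1 + 0 = 12, q_0 = 12*0 + 1 = 1.
  i=1: a_1=3, p_1 = 3*12 + 1 = 37, q_1 = 3*1 + 0 = 3.
Check: 37^2 - 152*3^2 = 1369 - 1368 = 1, so (x, y) = (37, 3) solves the equation, and by the theorem it is the least positive solution.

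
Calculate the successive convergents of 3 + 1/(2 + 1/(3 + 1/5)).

Using the convergent recurrence p_i = a_i*p_{i-1} + p_{i-2}, q_i = a_i*q_{i-1} + q_{i-2} with p_{-2}=0, p_{-1}=1, q_{-2}=1, q_{-1}=0:
  i=0: a_0=3, p_0 = 3*1 + 0 = 3, q_0 = 3*0 + 1 = 1.
  i=1: a_1=2, p_1 = 2*3 + 1 = 7, q_1 = 2*1 + 0 = 2.
  i=2: a_2=3, p_2 = 3*7 + 3 = 24, q_2 = 3*2 + 1 = 7.
  i=3: a_3=5, p_3 = 5*24 + 7 = 127, q_3 = 5*7 + 2 = 37.

3/1, 7/2, 24/7, 127/37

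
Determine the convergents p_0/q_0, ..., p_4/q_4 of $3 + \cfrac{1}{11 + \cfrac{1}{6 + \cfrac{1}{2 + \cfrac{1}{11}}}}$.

Using the convergent recurrence p_i = a_i*p_{i-1} + p_{i-2}, q_i = a_i*q_{i-1} + q_{i-2} with p_{-2}=0, p_{-1}=1, q_{-2}=1, q_{-1}=0:
  i=0: a_0=3, p_0 = 3*1 + 0 = 3, q_0 = 3*0 + 1 = 1.
  i=1: a_1=11, p_1 = 11*3 + 1 = 34, q_1 = 11*1 + 0 = 11.
  i=2: a_2=6, p_2 = 6*34 + 3 = 207, q_2 = 6*11 + 1 = 67.
  i=3: a_3=2, p_3 = 2*207 + 34 = 448, q_3 = 2*67 + 11 = 145.
  i=4: a_4=11, p_4 = 11*448 + 207 = 5135, q_4 = 11*145 + 67 = 1662.

3/1, 34/11, 207/67, 448/145, 5135/1662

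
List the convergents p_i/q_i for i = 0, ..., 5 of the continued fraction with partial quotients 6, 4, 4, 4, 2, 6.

6/1, 25/4, 106/17, 449/72, 1004/161, 6473/1038

Using the convergent recurrence p_i = a_i*p_{i-1} + p_{i-2}, q_i = a_i*q_{i-1} + q_{i-2} with p_{-2}=0, p_{-1}=1, q_{-2}=1, q_{-1}=0:
  i=0: a_0=6, p_0 = 6*1 + 0 = 6, q_0 = 6*0 + 1 = 1.
  i=1: a_1=4, p_1 = 4*6 + 1 = 25, q_1 = 4*1 + 0 = 4.
  i=2: a_2=4, p_2 = 4*25 + 6 = 106, q_2 = 4*4 + 1 = 17.
  i=3: a_3=4, p_3 = 4*106 + 25 = 449, q_3 = 4*17 + 4 = 72.
  i=4: a_4=2, p_4 = 2*449 + 106 = 1004, q_4 = 2*72 + 17 = 161.
  i=5: a_5=6, p_5 = 6*1004 + 449 = 6473, q_5 = 6*161 + 72 = 1038.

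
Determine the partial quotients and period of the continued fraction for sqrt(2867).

Write x_i = (sqrt(2867) + m_i)/d_i with (m_0, d_0) = (0, 1). a_0 = floor(sqrt(2867)) = 53, since 53^2 = 2809 <= 2867 < 2916 = 54^2.
Iterate m_{i+1} = d_i*a_i - m_i, d_{i+1} = (2867 - m_{i+1}^2)/d_i, a_{i+1} = floor((a_0 + m_{i+1})/d_{i+1}):
  m_1 = 1*53 - 0 = 53, d_1 = (2867 - 53^2)/1 = 58/1 = 58, a_1 = floor((53 + 53)/58) = 1.
  m_2 = 58*1 - 53 = 5, d_2 = (2867 - 5^2)/58 = 2842/58 = 49, a_2 = floor((53 + 5)/49) = 1.
  m_3 = 49*1 - 5 = 44, d_3 = (2867 - 44^2)/49 = 931/49 = 19, a_3 = floor((53 + 44)/19) = 5.
  m_4 = 19*5 - 44 = 51, d_4 = (2867 - 51^2)/19 = 266/19 = 14, a_4 = floor((53 + 51)/14) = 7.
  m_5 = 14*7 - 51 = 47, d_5 = (2867 - 47^2)/14 = 658/14 = 47, a_5 = floor((53 + 47)/47) = 2.
  m_6 = 47*2 - 47 = 47, d_6 = (2867 - 47^2)/47 = 658/47 = 14, a_6 = floor((53 + 47)/14) = 7.
  m_7 = 14*7 - 47 = 51, d_7 = (2867 - 51^2)/14 = 266/14 = 19, a_7 = floor((53 + 51)/19) = 5.
  m_8 = 19*5 - 51 = 44, d_8 = (2867 - 44^2)/19 = 931/19 = 49, a_8 = floor((53 + 44)/49) = 1.
  m_9 = 49*1 - 44 = 5, d_9 = (2867 - 5^2)/49 = 2842/49 = 58, a_9 = floor((53 + 5)/58) = 1.
  m_10 = 58*1 - 5 = 53, d_10 = (2867 - 53^2)/58 = 58/58 = 1, a_10 = floor((53 + 53)/1) = 106.
  m_11 = 1*106 - 53 = 53, d_11 = (2867 - 53^2)/1 = 58/1 = 58: (m_11, d_11) = (m_1, d_1) = (53, 58), so from here the quotients repeat a_1, ..., a_10; the period length is 10.
Hence the expansion of sqrt(2867) is a_0 = 53 followed by the repeating block 1, 1, 5, 7, 2, 7, 5, 1, 1, 106 (period 10).

[53; (1, 1, 5, 7, 2, 7, 5, 1, 1, 106)]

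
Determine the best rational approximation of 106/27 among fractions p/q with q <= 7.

Expand x = 106/27 as a continued fraction with the Euclidean algorithm:
  106 = 3*27 + 25, so a_0 = 3.
  27 = 1*25 + 2, so a_1 = 1.
  25 = 12*2 + 1, so a_2 = 12.
  2 = 2*1 + 0, so a_3 = 2.
so x = [3; 1, 12, 2].
Convergents (p_i = a_i*p_{i-1} + p_{i-2}, q_i = a_i*q_{i-1} + q_{i-2} with p_{-2}=0, p_{-1}=1, q_{-2}=1, q_{-1}=0), until the denominator exceeds 7:
  i=0: a_0=3, p_0 = 3*1 + 0 = 3, q_0 = 3*0 + 1 = 1.
  i=1: a_1=1, p_1 = 1*3 + 1 = 4, q_1 = 1*1 + 0 = 1.
  i=2: a_2=12, p_2 = 12*4 + 3 = 51, q_2 = 12*1 + 1 = 13.
q_2 = 13 > 7, so the last convergent with denominator <= 7 is p_1/q_1 = 4/1.
The closest fraction with denominator <= 7 is either p_1/q_1 or the intermediate fraction (k*p_1 + p_0)/(k*q_1 + q_0) with the largest k >= 1 whose denominator stays <= 7; these approach x as k grows, and every other convergent or intermediate fraction in range is farther away.
Largest k: floor((7 - q_0)/q_1) = floor((7 - 1)/1) = 6.
That gives (6*4 + 3)/(6*1 + 1) = 27/7.
Compare the errors: |x - 4/1| = |106*1 - 4*27|/(27*1) = 2/27, and |x - 27/7| = |106*7 - 27*27|/(27*7) = 13/189.
Cross-multiplying, 13*27 = 351 < 378 = 2*189, so 13/189 is smaller: the intermediate fraction 27/7 is closer to x than 4/1.

27/7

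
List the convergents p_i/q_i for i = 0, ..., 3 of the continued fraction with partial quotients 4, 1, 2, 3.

Using the convergent recurrence p_i = a_i*p_{i-1} + p_{i-2}, q_i = a_i*q_{i-1} + q_{i-2} with p_{-2}=0, p_{-1}=1, q_{-2}=1, q_{-1}=0:
  i=0: a_0=4, p_0 = 4*1 + 0 = 4, q_0 = 4*0 + 1 = 1.
  i=1: a_1=1, p_1 = 1*4 + 1 = 5, q_1 = 1*1 + 0 = 1.
  i=2: a_2=2, p_2 = 2*5 + 4 = 14, q_2 = 2*1 + 1 = 3.
  i=3: a_3=3, p_3 = 3*14 + 5 = 47, q_3 = 3*3 + 1 = 10.

4/1, 5/1, 14/3, 47/10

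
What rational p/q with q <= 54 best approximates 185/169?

58/53

Expand x = 185/169 as a continued fraction with the Euclidean algorithm:
  185 = 1*169 + 16, so a_0 = 1.
  169 = 10*16 + 9, so a_1 = 10.
  16 = 1*9 + 7, so a_2 = 1.
  9 = 1*7 + 2, so a_3 = 1.
  7 = 3*2 + 1, so a_4 = 3.
  2 = 2*1 + 0, so a_5 = 2.
so x = [1; 10, 1, 1, 3, 2].
Convergents (p_i = a_i*p_{i-1} + p_{i-2}, q_i = a_i*q_{i-1} + q_{i-2} with p_{-2}=0, p_{-1}=1, q_{-2}=1, q_{-1}=0), until the denominator exceeds 54:
  i=0: a_0=1, p_0 = 1*1 + 0 = 1, q_0 = 1*0 + 1 = 1.
  i=1: a_1=10, p_1 = 10*1 + 1 = 11, q_1 = 10*1 + 0 = 10.
  i=2: a_2=1, p_2 = 1*11 + 1 = 12, q_2 = 1*10 + 1 = 11.
  i=3: a_3=1, p_3 = 1*12 + 11 = 23, q_3 = 1*11 + 10 = 21.
  i=4: a_4=3, p_4 = 3*23 + 12 = 81, q_4 = 3*21 + 11 = 74.
q_4 = 74 > 54, so the last convergent with denominator <= 54 is p_3/q_3 = 23/21.
The closest fraction with denominator <= 54 is either p_3/q_3 or the intermediate fraction (k*p_3 + p_2)/(k*q_3 + q_2) with the largest k >= 1 whose denominator stays <= 54; these approach x as k grows, and every other convergent or intermediate fraction in range is farther away.
Largest k: floor((54 - q_2)/q_3) = floor((54 - 11)/21) = 2.
That gives (2*23 + 12)/(2*21 + 11) = 58/53.
Compare the errors: |x - 23/21| = |185*21 - 23*169|/(169*21) = 2/3549, and |x - 58/53| = |185*53 - 58*169|/(169*53) = 3/8957.
Cross-multiplying, 3*3549 = 10647 < 17914 = 2*8957, so 3/8957 is smaller: the intermediate fraction 58/53 is closer to x than 23/21.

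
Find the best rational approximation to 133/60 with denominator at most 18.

31/14

Expand x = 133/60 as a continued fraction with the Euclidean algorithm:
  133 = 2*60 + 13, so a_0 = 2.
  60 = 4*13 + 8, so a_1 = 4.
  13 = 1*8 + 5, so a_2 = 1.
  8 = 1*5 + 3, so a_3 = 1.
  5 = 1*3 + 2, so a_4 = 1.
  3 = 1*2 + 1, so a_5 = 1.
  2 = 2*1 + 0, so a_6 = 2.
so x = [2; 4, 1, 1, 1, 1, 2].
Convergents (p_i = a_i*p_{i-1} + p_{i-2}, q_i = a_i*q_{i-1} + q_{i-2} with p_{-2}=0, p_{-1}=1, q_{-2}=1, q_{-1}=0), until the denominator exceeds 18:
  i=0: a_0=2, p_0 = 2*1 + 0 = 2, q_0 = 2*0 + 1 = 1.
  i=1: a_1=4, p_1 = 4*2 + 1 = 9, q_1 = 4*1 + 0 = 4.
  i=2: a_2=1, p_2 = 1*9 + 2 = 11, q_2 = 1*4 + 1 = 5.
  i=3: a_3=1, p_3 = 1*11 + 9 = 20, q_3 = 1*5 + 4 = 9.
  i=4: a_4=1, p_4 = 1*20 + 11 = 31, q_4 = 1*9 + 5 = 14.
  i=5: a_5=1, p_5 = 1*31 + 20 = 51, q_5 = 1*14 + 9 = 23.
q_5 = 23 > 18, so the last convergent with denominator <= 18 is p_4/q_4 = 31/14.
The closest fraction with denominator <= 18 is either p_4/q_4 or the intermediate fraction (k*p_4 + p_3)/(k*q_4 + q_3) with the largest k >= 1 whose denominator stays <= 18; these approach x as k grows, and every other convergent or intermediate fraction in range is farther away.
Largest k: floor((18 - q_3)/q_4) = floor((18 - 9)/14) = 0.
Since k = 0, no intermediate fraction beyond p_4/q_4 has denominator <= 18, so the convergent 31/14 is the closest (its error is |133*14 - 31*60|/(60*14) = 2/840).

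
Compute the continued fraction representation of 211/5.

[42; 5]

Run the Euclidean algorithm on 211 and 5; the successive quotients are the partial quotients a_0, a_1, ... (each step inverts the fractional part left over by the previous one):
  211 = 42*5 + 1, so a_0 = 42.
  5 = 5*1 + 0, so a_1 = 5.
The remainder reaches 0 after 2 divisions, so the expansion has 2 partial quotients, read off in order.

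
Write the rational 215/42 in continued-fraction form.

Run the Euclidean algorithm on 215 and 42; the successive quotients are the partial quotients a_0, a_1, ... (each step inverts the fractional part left over by the previous one):
  215 = 5*42 + 5, so a_0 = 5.
  42 = 8*5 + 2, so a_1 = 8.
  5 = 2*2 + 1, so a_2 = 2.
  2 = 2*1 + 0, so a_3 = 2.
The remainder reaches 0 after 4 divisions, so the expansion has 4 partial quotients, read off in order.

[5; 8, 2, 2]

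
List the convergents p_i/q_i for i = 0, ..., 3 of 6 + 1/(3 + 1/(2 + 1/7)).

6/1, 19/3, 44/7, 327/52

Using the convergent recurrence p_i = a_i*p_{i-1} + p_{i-2}, q_i = a_i*q_{i-1} + q_{i-2} with p_{-2}=0, p_{-1}=1, q_{-2}=1, q_{-1}=0:
  i=0: a_0=6, p_0 = 6*1 + 0 = 6, q_0 = 6*0 + 1 = 1.
  i=1: a_1=3, p_1 = 3*6 + 1 = 19, q_1 = 3*1 + 0 = 3.
  i=2: a_2=2, p_2 = 2*19 + 6 = 44, q_2 = 2*3 + 1 = 7.
  i=3: a_3=7, p_3 = 7*44 + 19 = 327, q_3 = 7*7 + 3 = 52.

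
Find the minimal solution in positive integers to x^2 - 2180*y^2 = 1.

(x, y) = (1961, 42)

First expand sqrt(2180) as a continued fraction. With x_i = (sqrt(2180) + m_i)/d_i and (m_0, d_0) = (0, 1): a_0 = floor(sqrt(2180)) = 46, since 46^2 = 2116 <= 2180 < 2209 = 47^2.
Iterate m_{i+1} = d_i*a_i - m_i, d_{i+1} = (2180 - m_{i+1}^2)/d_i, a_{i+1} = floor((a_0 + m_{i+1})/d_{i+1}):
  m_1 = 1*46 - 0 = 46, d_1 = (2180 - 46^2)/1 = 64/1 = 64, a_1 = floor((46 + 46)/64) = 1.
  m_2 = 64*1 - 46 = 18, d_2 = (2180 - 18^2)/64 = 1856/64 = 29, a_2 = floor((46 + 18)/29) = 2.
  m_3 = 29*2 - 18 = 40, d_3 = (2180 - 40^2)/29 = 580/29 = 20, a_3 = floor((46 + 40)/20) = 4.
  m_4 = 20*4 - 40 = 40, d_4 = (2180 - 40^2)/20 = 580/20 = 29, a_4 = floor((46 + 40)/29) = 2.
  m_5 = 29*2 - 40 = 18, d_5 = (2180 - 18^2)/29 = 1856/29 = 64, a_5 = floor((46 + 18)/64) = 1.
  m_6 = 64*1 - 18 = 46, d_6 = (2180 - 46^2)/64 = 64/64 = 1, a_6 = floor((46 + 46)/1) = 92.
  m_7 = 1*92 - 46 = 46, d_7 = (2180 - 46^2)/1 = 64/1 = 64: (m_7, d_7) = (m_1, d_1) = (46, 64), so from here the quotients repeat a_1, ..., a_6; the period length is 6.
So sqrt(2180) = [46; (1, 2, 4, 2, 1, 92)] with period length k = 6.
k is even, so the fundamental solution of x^2 - 2180y^2 = 1 is (p_{k-1}, q_{k-1}) = (p_5, q_5); compute convergents through index 5.
Convergents (p_i = a_i*p_{i-1} + p_{i-2}, q_i = a_i*q_{i-1} + q_{i-2} with p_{-2}=0, p_{-1}=1, q_{-2}=1, q_{-1}=0):
  i=0: a_0=46, p_0 = 46*1 + 0 = 46, q_0 = 46*0 + 1 = 1.
  i=1: a_1=1, p_1 = 1*46 + 1 = 47, q_1 = 1*1 + 0 = 1.
  i=2: a_2=2, p_2 = 2*47 + 46 = 140, q_2 = 2*1 + 1 = 3.
  i=3: a_3=4, p_3 = 4*140 + 47 = 607, q_3 = 4*3 + 1 = 13.
  i=4: a_4=2, p_4 = 2*607 + 140 = 1354, q_4 = 2*13 + 3 = 29.
  i=5: a_5=1, p_5 = 1*1354 + 607 = 1961, q_5 = 1*29 + 13 = 42.
Check: 1961^2 - 2180*42^2 = 3845521 - 3845520 = 1, so (x, y) = (1961, 42) solves the equation, and by the theorem it is the least positive solution.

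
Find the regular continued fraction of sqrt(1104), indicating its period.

[33; (4, 2, 2, 2, 4, 66)]

Write x_i = (sqrt(1104) + m_i)/d_i with (m_0, d_0) = (0, 1). a_0 = floor(sqrt(1104)) = 33, since 33^2 = 1089 <= 1104 < 1156 = 34^2.
Iterate m_{i+1} = d_i*a_i - m_i, d_{i+1} = (1104 - m_{i+1}^2)/d_i, a_{i+1} = floor((a_0 + m_{i+1})/d_{i+1}):
  m_1 = 1*33 - 0 = 33, d_1 = (1104 - 33^2)/1 = 15/1 = 15, a_1 = floor((33 + 33)/15) = 4.
  m_2 = 15*4 - 33 = 27, d_2 = (1104 - 27^2)/15 = 375/15 = 25, a_2 = floor((33 + 27)/25) = 2.
  m_3 = 25*2 - 27 = 23, d_3 = (1104 - 23^2)/25 = 575/25 = 23, a_3 = floor((33 + 23)/23) = 2.
  m_4 = 23*2 - 23 = 23, d_4 = (1104 - 23^2)/23 = 575/23 = 25, a_4 = floor((33 + 23)/25) = 2.
  m_5 = 25*2 - 23 = 27, d_5 = (1104 - 27^2)/25 = 375/25 = 15, a_5 = floor((33 + 27)/15) = 4.
  m_6 = 15*4 - 27 = 33, d_6 = (1104 - 33^2)/15 = 15/15 = 1, a_6 = floor((33 + 33)/1) = 66.
  m_7 = 1*66 - 33 = 33, d_7 = (1104 - 33^2)/1 = 15/1 = 15: (m_7, d_7) = (m_1, d_1) = (33, 15), so from here the quotients repeat a_1, ..., a_6; the period length is 6.
Hence the expansion of sqrt(1104) is a_0 = 33 followed by the repeating block 4, 2, 2, 2, 4, 66 (period 6).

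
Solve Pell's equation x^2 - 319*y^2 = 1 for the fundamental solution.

First expand sqrt(319) as a continued fraction. With x_i = (sqrt(319) + m_i)/d_i and (m_0, d_0) = (0, 1): a_0 = floor(sqrt(319)) = 17, since 17^2 = 289 <= 319 < 324 = 18^2.
Iterate m_{i+1} = d_i*a_i - m_i, d_{i+1} = (319 - m_{i+1}^2)/d_i, a_{i+1} = floor((a_0 + m_{i+1})/d_{i+1}):
  m_1 = 1*17 - 0 = 17, d_1 = (319 - 17^2)/1 = 30/1 = 30, a_1 = floor((17 + 17)/30) = 1.
  m_2 = 30*1 - 17 = 13, d_2 = (319 - 13^2)/30 = 150/30 = 5, a_2 = floor((17 + 13)/5) = 6.
  m_3 = 5*6 - 13 = 17, d_3 = (319 - 17^2)/5 = 30/5 = 6, a_3 = floor((17 + 17)/6) = 5.
  m_4 = 6*5 - 17 = 13, d_4 = (319 - 13^2)/6 = 150/6 = 25, a_4 = floor((17 + 13)/25) = 1.
  m_5 = 25*1 - 13 = 12, d_5 = (319 - 12^2)/25 = 175/25 = 7, a_5 = floor((17 + 12)/7) = 4.
  m_6 = 7*4 - 12 = 16, d_6 = (319 - 16^2)/7 = 63/7 = 9, a_6 = floor((17 + 16)/9) = 3.
  m_7 = 9*3 - 16 = 11, d_7 = (319 - 11^2)/9 = 198/9 = 22, a_7 = floor((17 + 11)/22) = 1.
  m_8 = 22*1 - 11 = 11, d_8 = (319 - 11^2)/22 = 198/22 = 9, a_8 = floor((17 + 11)/9) = 3.
  m_9 = 9*3 - 11 = 16, d_9 = (319 - 16^2)/9 = 63/9 = 7, a_9 = floor((17 + 16)/7) = 4.
  m_10 = 7*4 - 16 = 12, d_10 = (319 - 12^2)/7 = 175/7 = 25, a_10 = floor((17 + 12)/25) = 1.
  m_11 = 25*1 - 12 = 13, d_11 = (319 - 13^2)/25 = 150/25 = 6, a_11 = floor((17 + 13)/6) = 5.
  m_12 = 6*5 - 13 = 17, d_12 = (319 - 17^2)/6 = 30/6 = 5, a_12 = floor((17 + 17)/5) = 6.
  m_13 = 5*6 - 17 = 13, d_13 = (319 - 13^2)/5 = 150/5 = 30, a_13 = floor((17 + 13)/30) = 1.
  m_14 = 30*1 - 13 = 17, d_14 = (319 - 17^2)/30 = 30/30 = 1, a_14 = floor((17 + 17)/1) = 34.
  m_15 = 1*34 - 17 = 17, d_15 = (319 - 17^2)/1 = 30/1 = 30: (m_15, d_15) = (m_1, d_1) = (17, 30), so from here the quotients repeat a_1, ..., a_14; the period length is 14.
So sqrt(319) = [17; (1, 6, 5, 1, 4, 3, 1, 3, 4, 1, 5, 6, 1, 34)] with period length k = 14.
k is even, so the fundamental solution of x^2 - 319y^2 = 1 is (p_{k-1}, q_{k-1}) = (p_13, q_13); compute convergents through index 13.
Convergents (p_i = a_i*p_{i-1} + p_{i-2}, q_i = a_i*q_{i-1} + q_{i-2} with p_{-2}=0, p_{-1}=1, q_{-2}=1, q_{-1}=0):
  i=0: a_0=17, p_0 = 17*1 + 0 = 17, q_0 = 17*0 + 1 = 1.
  i=1: a_1=1, p_1 = 1*17 + 1 = 18, q_1 = 1*1 + 0 = 1.
  i=2: a_2=6, p_2 = 6*18 + 17 = 125, q_2 = 6*1 + 1 = 7.
  i=3: a_3=5, p_3 = 5*125 + 18 = 643, q_3 = 5*7 + 1 = 36.
  i=4: a_4=1, p_4 = 1*643 + 125 = 768, q_4 = 1*36 + 7 = 43.
  i=5: a_5=4, p_5 = 4*768 + 643 = 3715, q_5 = 4*43 + 36 = 208.
  i=6: a_6=3, p_6 = 3*3715 + 768 = 11913, q_6 = 3*208 + 43 = 667.
  i=7: a_7=1, p_7 = 1*11913 + 3715 = 15628, q_7 = 1*667 + 208 = 875.
  i=8: a_8=3, p_8 = 3*15628 + 11913 = 58797, q_8 = 3*875 + 667 = 3292.
  i=9: a_9=4, p_9 = 4*58797 + 15628 = 250816, q_9 = 4*3292 + 875 = 14043.
  i=10: a_10=1, p_10 = 1*250816 + 58797 = 309613, q_10 = 1*14043 + 3292 = 17335.
  i=11: a_11=5, p_11 = 5*309613 + 250816 = 1798881, q_11 = 5*17335 + 14043 = 100718.
  i=12: a_12=6, p_12 = 6*1798881 + 309613 = 11102899, q_12 = 6*100718 + 17335 = 621643.
  i=13: a_13=1, p_13 = 1*11102899 + 1798881 = 12901780, q_13 = 1*621643 + 100718 = 722361.
Check: 12901780^2 - 319*722361^2 = 166455927168400 - 166455927168399 = 1, so (x, y) = (12901780, 722361) solves the equation, and by the theorem it is the least positive solution.

(x, y) = (12901780, 722361)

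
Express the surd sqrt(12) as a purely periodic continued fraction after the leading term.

[3; (2, 6)]

Write x_i = (sqrt(12) + m_i)/d_i with (m_0, d_0) = (0, 1). a_0 = floor(sqrt(12)) = 3, since 3^2 = 9 <= 12 < 16 = 4^2.
Iterate m_{i+1} = d_i*a_i - m_i, d_{i+1} = (12 - m_{i+1}^2)/d_i, a_{i+1} = floor((a_0 + m_{i+1})/d_{i+1}):
  m_1 = 1*3 - 0 = 3, d_1 = (12 - 3^2)/1 = 3/1 = 3, a_1 = floor((3 + 3)/3) = 2.
  m_2 = 3*2 - 3 = 3, d_2 = (12 - 3^2)/3 = 3/3 = 1, a_2 = floor((3 + 3)/1) = 6.
  m_3 = 1*6 - 3 = 3, d_3 = (12 - 3^2)/1 = 3/1 = 3: (m_3, d_3) = (m_1, d_1) = (3, 3), so from here the quotients repeat a_1, a_2; the period length is 2.
Hence the expansion of sqrt(12) is a_0 = 3 followed by the repeating block 2, 6 (period 2).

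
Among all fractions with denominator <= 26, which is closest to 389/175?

Expand x = 389/175 as a continued fraction with the Euclidean algorithm:
  389 = 2*175 + 39, so a_0 = 2.
  175 = 4*39 + 19, so a_1 = 4.
  39 = 2*19 + 1, so a_2 = 2.
  19 = 19*1 + 0, so a_3 = 19.
so x = [2; 4, 2, 19].
Convergents (p_i = a_i*p_{i-1} + p_{i-2}, q_i = a_i*q_{i-1} + q_{i-2} with p_{-2}=0, p_{-1}=1, q_{-2}=1, q_{-1}=0), until the denominator exceeds 26:
  i=0: a_0=2, p_0 = 2*1 + 0 = 2, q_0 = 2*0 + 1 = 1.
  i=1: a_1=4, p_1 = 4*2 + 1 = 9, q_1 = 4*1 + 0 = 4.
  i=2: a_2=2, p_2 = 2*9 + 2 = 20, q_2 = 2*4 + 1 = 9.
  i=3: a_3=19, p_3 = 19*20 + 9 = 389, q_3 = 19*9 + 4 = 175.
q_3 = 175 > 26, so the last convergent with denominator <= 26 is p_2/q_2 = 20/9.
The closest fraction with denominator <= 26 is either p_2/q_2 or the intermediate fraction (k*p_2 + p_1)/(k*q_2 + q_1) with the largest k >= 1 whose denominator stays <= 26; these approach x as k grows, and every other convergent or intermediate fraction in range is farther away.
Largest k: floor((26 - q_1)/q_2) = floor((26 - 4)/9) = 2.
That gives (2*20 + 9)/(2*9 + 4) = 49/22.
Compare the errors: |x - 20/9| = |389*9 - 20*175|/(175*9) = 1/1575, and |x - 49/22| = |389*22 - 49*175|/(175*22) = 17/3850.
Cross-multiplying, 1*3850 = 3850 < 26775 = 17*1575, so 1/1575 is smaller: the convergent 20/9 is closer to x than 49/22.

20/9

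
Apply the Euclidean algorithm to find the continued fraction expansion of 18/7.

[2; 1, 1, 3]

Run the Euclidean algorithm on 18 and 7; the successive quotients are the partial quotients a_0, a_1, ... (each step inverts the fractional part left over by the previous one):
  18 = 2*7 + 4, so a_0 = 2.
  7 = 1*4 + 3, so a_1 = 1.
  4 = 1*3 + 1, so a_2 = 1.
  3 = 3*1 + 0, so a_3 = 3.
The remainder reaches 0 after 4 divisions, so the expansion has 4 partial quotients, read off in order.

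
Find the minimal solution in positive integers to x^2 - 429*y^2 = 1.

(x, y) = (1524095, 73584)

First expand sqrt(429) as a continued fraction. With x_i = (sqrt(429) + m_i)/d_i and (m_0, d_0) = (0, 1): a_0 = floor(sqrt(429)) = 20, since 20^2 = 400 <= 429 < 441 = 21^2.
Iterate m_{i+1} = d_i*a_i - m_i, d_{i+1} = (429 - m_{i+1}^2)/d_i, a_{i+1} = floor((a_0 + m_{i+1})/d_{i+1}):
  m_1 = 1*20 - 0 = 20, d_1 = (429 - 20^2)/1 = 29/1 = 29, a_1 = floor((20 + 20)/29) = 1.
  m_2 = 29*1 - 20 = 9, d_2 = (429 - 9^2)/29 = 348/29 = 12, a_2 = floor((20 + 9)/12) = 2.
  m_3 = 12*2 - 9 = 15, d_3 = (429 - 15^2)/12 = 204/12 = 17, a_3 = floor((20 + 15)/17) = 2.
  m_4 = 17*2 - 15 = 19, d_4 = (429 - 19^2)/17 = 68/17 = 4, a_4 = floor((20 + 19)/4) = 9.
  m_5 = 4*9 - 19 = 17, d_5 = (429 - 17^2)/4 = 140/4 = 35, a_5 = floor((20 + 17)/35) = 1.
  m_6 = 35*1 - 17 = 18, d_6 = (429 - 18^2)/35 = 105/35 = 3, a_6 = floor((20 + 18)/3) = 12.
  m_7 = 3*12 - 18 = 18, d_7 = (429 - 18^2)/3 = 105/3 = 35, a_7 = floor((20 + 18)/35) = 1.
  m_8 = 35*1 - 18 = 17, d_8 = (429 - 17^2)/35 = 140/35 = 4, a_8 = floor((20 + 17)/4) = 9.
  m_9 = 4*9 - 17 = 19, d_9 = (429 - 19^2)/4 = 68/4 = 17, a_9 = floor((20 + 19)/17) = 2.
  m_10 = 17*2 - 19 = 15, d_10 = (429 - 15^2)/17 = 204/17 = 12, a_10 = floor((20 + 15)/12) = 2.
  m_11 = 12*2 - 15 = 9, d_11 = (429 - 9^2)/12 = 348/12 = 29, a_11 = floor((20 + 9)/29) = 1.
  m_12 = 29*1 - 9 = 20, d_12 = (429 - 20^2)/29 = 29/29 = 1, a_12 = floor((20 + 20)/1) = 40.
  m_13 = 1*40 - 20 = 20, d_13 = (429 - 20^2)/1 = 29/1 = 29: (m_13, d_13) = (m_1, d_1) = (20, 29), so from here the quotients repeat a_1, ..., a_12; the period length is 12.
So sqrt(429) = [20; (1, 2, 2, 9, 1, 12, 1, 9, 2, 2, 1, 40)] with period length k = 12.
k is even, so the fundamental solution of x^2 - 429y^2 = 1 is (p_{k-1}, q_{k-1}) = (p_11, q_11); compute convergents through index 11.
Convergents (p_i = a_i*p_{i-1} + p_{i-2}, q_i = a_i*q_{i-1} + q_{i-2} with p_{-2}=0, p_{-1}=1, q_{-2}=1, q_{-1}=0):
  i=0: a_0=20, p_0 = 20*1 + 0 = 20, q_0 = 20*0 + 1 = 1.
  i=1: a_1=1, p_1 = 1*20 + 1 = 21, q_1 = 1*1 + 0 = 1.
  i=2: a_2=2, p_2 = 2*21 + 20 = 62, q_2 = 2*1 + 1 = 3.
  i=3: a_3=2, p_3 = 2*62 + 21 = 145, q_3 = 2*3 + 1 = 7.
  i=4: a_4=9, p_4 = 9*145 + 62 = 1367, q_4 = 9*7 + 3 = 66.
  i=5: a_5=1, p_5 = 1*1367 + 145 = 1512, q_5 = 1*66 + 7 = 73.
  i=6: a_6=12, p_6 = 12*1512 + 1367 = 19511, q_6 = 12*73 + 66 = 942.
  i=7: a_7=1, p_7 = 1*19511 + 1512 = 21023, q_7 = 1*942 + 73 = 1015.
  i=8: a_8=9, p_8 = 9*21023 + 19511 = 208718, q_8 = 9*1015 + 942 = 10077.
  i=9: a_9=2, p_9 = 2*208718 + 21023 = 438459, q_9 = 2*10077 + 1015 = 21169.
  i=10: a_10=2, p_10 = 2*438459 + 208718 = 1085636, q_10 = 2*21169 + 10077 = 52415.
  i=11: a_11=1, p_11 = 1*1085636 + 438459 = 1524095, q_11 = 1*52415 + 21169 = 73584.
Check: 1524095^2 - 429*73584^2 = 2322865569025 - 2322865569024 = 1, so (x, y) = (1524095, 73584) solves the equation, and by the theorem it is the least positive solution.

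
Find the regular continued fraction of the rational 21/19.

[1; 9, 2]

Run the Euclidean algorithm on 21 and 19; the successive quotients are the partial quotients a_0, a_1, ... (each step inverts the fractional part left over by the previous one):
  21 = 1*19 + 2, so a_0 = 1.
  19 = 9*2 + 1, so a_1 = 9.
  2 = 2*1 + 0, so a_2 = 2.
The remainder reaches 0 after 3 divisions, so the expansion has 3 partial quotients, read off in order.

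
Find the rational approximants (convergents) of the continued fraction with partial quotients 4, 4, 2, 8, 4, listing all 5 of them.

4/1, 17/4, 38/9, 321/76, 1322/313

Using the convergent recurrence p_i = a_i*p_{i-1} + p_{i-2}, q_i = a_i*q_{i-1} + q_{i-2} with p_{-2}=0, p_{-1}=1, q_{-2}=1, q_{-1}=0:
  i=0: a_0=4, p_0 = 4*1 + 0 = 4, q_0 = 4*0 + 1 = 1.
  i=1: a_1=4, p_1 = 4*4 + 1 = 17, q_1 = 4*1 + 0 = 4.
  i=2: a_2=2, p_2 = 2*17 + 4 = 38, q_2 = 2*4 + 1 = 9.
  i=3: a_3=8, p_3 = 8*38 + 17 = 321, q_3 = 8*9 + 4 = 76.
  i=4: a_4=4, p_4 = 4*321 + 38 = 1322, q_4 = 4*76 + 9 = 313.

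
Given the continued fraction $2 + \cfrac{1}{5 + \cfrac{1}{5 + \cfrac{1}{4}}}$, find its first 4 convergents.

2/1, 11/5, 57/26, 239/109

Using the convergent recurrence p_i = a_i*p_{i-1} + p_{i-2}, q_i = a_i*q_{i-1} + q_{i-2} with p_{-2}=0, p_{-1}=1, q_{-2}=1, q_{-1}=0:
  i=0: a_0=2, p_0 = 2*1 + 0 = 2, q_0 = 2*0 + 1 = 1.
  i=1: a_1=5, p_1 = 5*2 + 1 = 11, q_1 = 5*1 + 0 = 5.
  i=2: a_2=5, p_2 = 5*11 + 2 = 57, q_2 = 5*5 + 1 = 26.
  i=3: a_3=4, p_3 = 4*57 + 11 = 239, q_3 = 4*26 + 5 = 109.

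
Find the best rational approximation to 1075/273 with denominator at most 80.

63/16

Expand x = 1075/273 as a continued fraction with the Euclidean algorithm:
  1075 = 3*273 + 256, so a_0 = 3.
  273 = 1*256 + 17, so a_1 = 1.
  256 = 15*17 + 1, so a_2 = 15.
  17 = 17*1 + 0, so a_3 = 17.
so x = [3; 1, 15, 17].
Convergents (p_i = a_i*p_{i-1} + p_{i-2}, q_i = a_i*q_{i-1} + q_{i-2} with p_{-2}=0, p_{-1}=1, q_{-2}=1, q_{-1}=0), until the denominator exceeds 80:
  i=0: a_0=3, p_0 = 3*1 + 0 = 3, q_0 = 3*0 + 1 = 1.
  i=1: a_1=1, p_1 = 1*3 + 1 = 4, q_1 = 1*1 + 0 = 1.
  i=2: a_2=15, p_2 = 15*4 + 3 = 63, q_2 = 15*1 + 1 = 16.
  i=3: a_3=17, p_3 = 17*63 + 4 = 1075, q_3 = 17*16 + 1 = 273.
q_3 = 273 > 80, so the last convergent with denominator <= 80 is p_2/q_2 = 63/16.
The closest fraction with denominator <= 80 is either p_2/q_2 or the intermediate fraction (k*p_2 + p_1)/(k*q_2 + q_1) with the largest k >= 1 whose denominator stays <= 80; these approach x as k grows, and every other convergent or intermediate fraction in range is farther away.
Largest k: floor((80 - q_1)/q_2) = floor((80 - 1)/16) = 4.
That gives (4*63 + 4)/(4*16 + 1) = 256/65.
Compare the errors: |x - 63/16| = |1075*16 - 63*273|/(273*16) = 1/4368, and |x - 256/65| = |1075*65 - 256*273|/(273*65) = 13/17745.
Cross-multiplying, 1*17745 = 17745 < 56784 = 13*4368, so 1/4368 is smaller: the convergent 63/16 is closer to x than 256/65.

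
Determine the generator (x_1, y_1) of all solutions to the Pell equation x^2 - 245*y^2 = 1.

(x, y) = (51841, 3312)

First expand sqrt(245) as a continued fraction. With x_i = (sqrt(245) + m_i)/d_i and (m_0, d_0) = (0, 1): a_0 = floor(sqrt(245)) = 15, since 15^2 = 225 <= 245 < 256 = 16^2.
Iterate m_{i+1} = d_i*a_i - m_i, d_{i+1} = (245 - m_{i+1}^2)/d_i, a_{i+1} = floor((a_0 + m_{i+1})/d_{i+1}):
  m_1 = 1*15 - 0 = 15, d_1 = (245 - 15^2)/1 = 20/1 = 20, a_1 = floor((15 + 15)/20) = 1.
  m_2 = 20*1 - 15 = 5, d_2 = (245 - 5^2)/20 = 220/20 = 11, a_2 = floor((15 + 5)/11) = 1.
  m_3 = 11*1 - 5 = 6, d_3 = (245 - 6^2)/11 = 209/11 = 19, a_3 = floor((15 + 6)/19) = 1.
  m_4 = 19*1 - 6 = 13, d_4 = (245 - 13^2)/19 = 76/19 = 4, a_4 = floor((15 + 13)/4) = 7.
  m_5 = 4*7 - 13 = 15, d_5 = (245 - 15^2)/4 = 20/4 = 5, a_5 = floor((15 + 15)/5) = 6.
  m_6 = 5*6 - 15 = 15, d_6 = (245 - 15^2)/5 = 20/5 = 4, a_6 = floor((15 + 15)/4) = 7.
  m_7 = 4*7 - 15 = 13, d_7 = (245 - 13^2)/4 = 76/4 = 19, a_7 = floor((15 + 13)/19) = 1.
  m_8 = 19*1 - 13 = 6, d_8 = (245 - 6^2)/19 = 209/19 = 11, a_8 = floor((15 + 6)/11) = 1.
  m_9 = 11*1 - 6 = 5, d_9 = (245 - 5^2)/11 = 220/11 = 20, a_9 = floor((15 + 5)/20) = 1.
  m_10 = 20*1 - 5 = 15, d_10 = (245 - 15^2)/20 = 20/20 = 1, a_10 = floor((15 + 15)/1) = 30.
  m_11 = 1*30 - 15 = 15, d_11 = (245 - 15^2)/1 = 20/1 = 20: (m_11, d_11) = (m_1, d_1) = (15, 20), so from here the quotients repeat a_1, ..., a_10; the period length is 10.
So sqrt(245) = [15; (1, 1, 1, 7, 6, 7, 1, 1, 1, 30)] with period length k = 10.
k is even, so the fundamental solution of x^2 - 245y^2 = 1 is (p_{k-1}, q_{k-1}) = (p_9, q_9); compute convergents through index 9.
Convergents (p_i = a_i*p_{i-1} + p_{i-2}, q_i = a_i*q_{i-1} + q_{i-2} with p_{-2}=0, p_{-1}=1, q_{-2}=1, q_{-1}=0):
  i=0: a_0=15, p_0 = 15*1 + 0 = 15, q_0 = 15*0 + 1 = 1.
  i=1: a_1=1, p_1 = 1*15 + 1 = 16, q_1 = 1*1 + 0 = 1.
  i=2: a_2=1, p_2 = 1*16 + 15 = 31, q_2 = 1*1 + 1 = 2.
  i=3: a_3=1, p_3 = 1*31 + 16 = 47, q_3 = 1*2 + 1 = 3.
  i=4: a_4=7, p_4 = 7*47 + 31 = 360, q_4 = 7*3 + 2 = 23.
  i=5: a_5=6, p_5 = 6*360 + 47 = 2207, q_5 = 6*23 + 3 = 141.
  i=6: a_6=7, p_6 = 7*2207 + 360 = 15809, q_6 = 7*141 + 23 = 1010.
  i=7: a_7=1, p_7 = 1*15809 + 2207 = 18016, q_7 = 1*1010 + 141 = 1151.
  i=8: a_8=1, p_8 = 1*18016 + 15809 = 33825, q_8 = 1*1151 + 1010 = 2161.
  i=9: a_9=1, p_9 = 1*33825 + 18016 = 51841, q_9 = 1*2161 + 1151 = 3312.
Check: 51841^2 - 245*3312^2 = 2687489281 - 2687489280 = 1, so (x, y) = (51841, 3312) solves the equation, and by the theorem it is the least positive solution.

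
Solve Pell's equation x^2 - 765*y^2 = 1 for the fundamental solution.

First expand sqrt(765) as a continued fraction. With x_i = (sqrt(765) + m_i)/d_i and (m_0, d_0) = (0, 1): a_0 = floor(sqrt(765)) = 27, since 27^2 = 729 <= 765 < 784 = 28^2.
Iterate m_{i+1} = d_i*a_i - m_i, d_{i+1} = (765 - m_{i+1}^2)/d_i, a_{i+1} = floor((a_0 + m_{i+1})/d_{i+1}):
  m_1 = 1*27 - 0 = 27, d_1 = (765 - 27^2)/1 = 36/1 = 36, a_1 = floor((27 + 27)/36) = 1.
  m_2 = 36*1 - 27 = 9, d_2 = (765 - 9^2)/36 = 684/36 = 19, a_2 = floor((27 + 9)/19) = 1.
  m_3 = 19*1 - 9 = 10, d_3 = (765 - 10^2)/19 = 665/19 = 35, a_3 = floor((27 + 10)/35) = 1.
  m_4 = 35*1 - 10 = 25, d_4 = (765 - 25^2)/35 = 140/35 = 4, a_4 = floor((27 + 25)/4) = 13.
  m_5 = 4*13 - 25 = 27, d_5 = (765 - 27^2)/4 = 36/4 = 9, a_5 = floor((27 + 27)/9) = 6.
  m_6 = 9*6 - 27 = 27, d_6 = (765 - 27^2)/9 = 36/9 = 4, a_6 = floor((27 + 27)/4) = 13.
  m_7 = 4*13 - 27 = 25, d_7 = (765 - 25^2)/4 = 140/4 = 35, a_7 = floor((27 + 25)/35) = 1.
  m_8 = 35*1 - 25 = 10, d_8 = (765 - 10^2)/35 = 665/35 = 19, a_8 = floor((27 + 10)/19) = 1.
  m_9 = 19*1 - 10 = 9, d_9 = (765 - 9^2)/19 = 684/19 = 36, a_9 = floor((27 + 9)/36) = 1.
  m_10 = 36*1 - 9 = 27, d_10 = (765 - 27^2)/36 = 36/36 = 1, a_10 = floor((27 + 27)/1) = 54.
  m_11 = 1*54 - 27 = 27, d_11 = (765 - 27^2)/1 = 36/1 = 36: (m_11, d_11) = (m_1, d_1) = (27, 36), so from here the quotients repeat a_1, ..., a_10; the period length is 10.
So sqrt(765) = [27; (1, 1, 1, 13, 6, 13, 1, 1, 1, 54)] with period length k = 10.
k is even, so the fundamental solution of x^2 - 765y^2 = 1 is (p_{k-1}, q_{k-1}) = (p_9, q_9); compute convergents through index 9.
Convergents (p_i = a_i*p_{i-1} + p_{i-2}, q_i = a_i*q_{i-1} + q_{i-2} with p_{-2}=0, p_{-1}=1, q_{-2}=1, q_{-1}=0):
  i=0: a_0=27, p_0 = 27*1 + 0 = 27, q_0 = 27*0 + 1 = 1.
  i=1: a_1=1, p_1 = 1*27 + 1 = 28, q_1 = 1*1 + 0 = 1.
  i=2: a_2=1, p_2 = 1*28 + 27 = 55, q_2 = 1*1 + 1 = 2.
  i=3: a_3=1, p_3 = 1*55 + 28 = 83, q_3 = 1*2 + 1 = 3.
  i=4: a_4=13, p_4 = 13*83 + 55 = 1134, q_4 = 13*3 + 2 = 41.
  i=5: a_5=6, p_5 = 6*1134 + 83 = 6887, q_5 = 6*41 + 3 = 249.
  i=6: a_6=13, p_6 = 13*6887 + 1134 = 90665, q_6 = 13*249 + 41 = 3278.
  i=7: a_7=1, p_7 = 1*90665 + 6887 = 97552, q_7 = 1*3278 + 249 = 3527.
  i=8: a_8=1, p_8 = 1*97552 + 90665 = 188217, q_8 = 1*3527 + 3278 = 6805.
  i=9: a_9=1, p_9 = 1*188217 + 97552 = 285769, q_9 = 1*6805 + 3527 = 10332.
Check: 285769^2 - 765*10332^2 = 81663921361 - 81663921360 = 1, so (x, y) = (285769, 10332) solves the equation, and by the theorem it is the least positive solution.

(x, y) = (285769, 10332)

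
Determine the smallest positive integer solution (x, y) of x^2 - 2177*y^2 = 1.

First expand sqrt(2177) as a continued fraction. With x_i = (sqrt(2177) + m_i)/d_i and (m_0, d_0) = (0, 1): a_0 = floor(sqrt(2177)) = 46, since 46^2 = 2116 <= 2177 < 2209 = 47^2.
Iterate m_{i+1} = d_i*a_i - m_i, d_{i+1} = (2177 - m_{i+1}^2)/d_i, a_{i+1} = floor((a_0 + m_{i+1})/d_{i+1}):
  m_1 = 1*46 - 0 = 46, d_1 = (2177 - 46^2)/1 = 61/1 = 61, a_1 = floor((46 + 46)/61) = 1.
  m_2 = 61*1 - 46 = 15, d_2 = (2177 - 15^2)/61 = 1952/61 = 32, a_2 = floor((46 + 15)/32) = 1.
  m_3 = 32*1 - 15 = 17, d_3 = (2177 - 17^2)/32 = 1888/32 = 59, a_3 = floor((46 + 17)/59) = 1.
  m_4 = 59*1 - 17 = 42, d_4 = (2177 - 42^2)/59 = 413/59 = 7, a_4 = floor((46 + 42)/7) = 12.
  m_5 = 7*12 - 42 = 42, d_5 = (2177 - 42^2)/7 = 413/7 = 59, a_5 = floor((46 + 42)/59) = 1.
  m_6 = 59*1 - 42 = 17, d_6 = (2177 - 17^2)/59 = 1888/59 = 32, a_6 = floor((46 + 17)/32) = 1.
  m_7 = 32*1 - 17 = 15, d_7 = (2177 - 15^2)/32 = 1952/32 = 61, a_7 = floor((46 + 15)/61) = 1.
  m_8 = 61*1 - 15 = 46, d_8 = (2177 - 46^2)/61 = 61/61 = 1, a_8 = floor((46 + 46)/1) = 92.
  m_9 = 1*92 - 46 = 46, d_9 = (2177 - 46^2)/1 = 61/1 = 61: (m_9, d_9) = (m_1, d_1) = (46, 61), so from here the quotients repeat a_1, ..., a_8; the period length is 8.
So sqrt(2177) = [46; (1, 1, 1, 12, 1, 1, 1, 92)] with period length k = 8.
k is even, so the fundamental solution of x^2 - 2177y^2 = 1 is (p_{k-1}, q_{k-1}) = (p_7, q_7); compute convergents through index 7.
Convergents (p_i = a_i*p_{i-1} + p_{i-2}, q_i = a_i*q_{i-1} + q_{i-2} with p_{-2}=0, p_{-1}=1, q_{-2}=1, q_{-1}=0):
  i=0: a_0=46, p_0 = 46*1 + 0 = 46, q_0 = 46*0 + 1 = 1.
  i=1: a_1=1, p_1 = 1*46 + 1 = 47, q_1 = 1*1 + 0 = 1.
  i=2: a_2=1, p_2 = 1*47 + 46 = 93, q_2 = 1*1 + 1 = 2.
  i=3: a_3=1, p_3 = 1*93 + 47 = 140, q_3 = 1*2 + 1 = 3.
  i=4: a_4=12, p_4 = 12*140 + 93 = 1773, q_4 = 12*3 + 2 = 38.
  i=5: a_5=1, p_5 = 1*1773 + 140 = 1913, q_5 = 1*38 + 3 = 41.
  i=6: a_6=1, p_6 = 1*1913 + 1773 = 3686, q_6 = 1*41 + 38 = 79.
  i=7: a_7=1, p_7 = 1*3686 + 1913 = 5599, q_7 = 1*79 + 41 = 120.
Check: 5599^2 - 2177*120^2 = 31348801 - 31348800 = 1, so (x, y) = (5599, 120) solves the equation, and by the theorem it is the least positive solution.

(x, y) = (5599, 120)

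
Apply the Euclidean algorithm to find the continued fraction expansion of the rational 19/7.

[2; 1, 2, 2]

Run the Euclidean algorithm on 19 and 7; the successive quotients are the partial quotients a_0, a_1, ... (each step inverts the fractional part left over by the previous one):
  19 = 2*7 + 5, so a_0 = 2.
  7 = 1*5 + 2, so a_1 = 1.
  5 = 2*2 + 1, so a_2 = 2.
  2 = 2*1 + 0, so a_3 = 2.
The remainder reaches 0 after 4 divisions, so the expansion has 4 partial quotients, read off in order.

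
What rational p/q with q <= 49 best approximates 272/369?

Expand x = 272/369 as a continued fraction with the Euclidean algorithm:
  272 = 0*369 + 272, so a_0 = 0.
  369 = 1*272 + 97, so a_1 = 1.
  272 = 2*97 + 78, so a_2 = 2.
  97 = 1*78 + 19, so a_3 = 1.
  78 = 4*19 + 2, so a_4 = 4.
  19 = 9*2 + 1, so a_5 = 9.
  2 = 2*1 + 0, so a_6 = 2.
so x = [0; 1, 2, 1, 4, 9, 2].
Convergents (p_i = a_i*p_{i-1} + p_{i-2}, q_i = a_i*q_{i-1} + q_{i-2} with p_{-2}=0, p_{-1}=1, q_{-2}=1, q_{-1}=0), until the denominator exceeds 49:
  i=0: a_0=0, p_0 = 0*1 + 0 = 0, q_0 = 0*0 + 1 = 1.
  i=1: a_1=1, p_1 = 1*0 + 1 = 1, q_1 = 1*1 + 0 = 1.
  i=2: a_2=2, p_2 = 2*1 + 0 = 2, q_2 = 2*1 + 1 = 3.
  i=3: a_3=1, p_3 = 1*2 + 1 = 3, q_3 = 1*3 + 1 = 4.
  i=4: a_4=4, p_4 = 4*3 + 2 = 14, q_4 = 4*4 + 3 = 19.
  i=5: a_5=9, p_5 = 9*14 + 3 = 129, q_5 = 9*19 + 4 = 175.
q_5 = 175 > 49, so the last convergent with denominator <= 49 is p_4/q_4 = 14/19.
The closest fraction with denominator <= 49 is either p_4/q_4 or the intermediate fraction (k*p_4 + p_3)/(k*q_4 + q_3) with the largest k >= 1 whose denominator stays <= 49; these approach x as k grows, and every other convergent or intermediate fraction in range is farther away.
Largest k: floor((49 - q_3)/q_4) = floor((49 - 4)/19) = 2.
That gives (2*14 + 3)/(2*19 + 4) = 31/42.
Compare the errors: |x - 14/19| = |272*19 - 14*369|/(369*19) = 2/7011, and |x - 31/42| = |272*42 - 31*369|/(369*42) = 15/15498.
Cross-multiplying, 2*15498 = 30996 < 105165 = 15*7011, so 2/7011 is smaller: the convergent 14/19 is closer to x than 31/42.

14/19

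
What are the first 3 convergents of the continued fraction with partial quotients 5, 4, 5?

Using the convergent recurrence p_i = a_i*p_{i-1} + p_{i-2}, q_i = a_i*q_{i-1} + q_{i-2} with p_{-2}=0, p_{-1}=1, q_{-2}=1, q_{-1}=0:
  i=0: a_0=5, p_0 = 5*1 + 0 = 5, q_0 = 5*0 + 1 = 1.
  i=1: a_1=4, p_1 = 4*5 + 1 = 21, q_1 = 4*1 + 0 = 4.
  i=2: a_2=5, p_2 = 5*21 + 5 = 110, q_2 = 5*4 + 1 = 21.

5/1, 21/4, 110/21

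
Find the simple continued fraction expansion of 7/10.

Run the Euclidean algorithm on 7 and 10; the successive quotients are the partial quotients a_0, a_1, ... (each step inverts the fractional part left over by the previous one):
  7 = 0*10 + 7, so a_0 = 0.
  10 = 1*7 + 3, so a_1 = 1.
  7 = 2*3 + 1, so a_2 = 2.
  3 = 3*1 + 0, so a_3 = 3.
The remainder reaches 0 after 4 divisions, so the expansion has 4 partial quotients, read off in order.

[0; 1, 2, 3]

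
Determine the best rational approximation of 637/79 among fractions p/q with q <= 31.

129/16

Expand x = 637/79 as a continued fraction with the Euclidean algorithm:
  637 = 8*79 + 5, so a_0 = 8.
  79 = 15*5 + 4, so a_1 = 15.
  5 = 1*4 + 1, so a_2 = 1.
  4 = 4*1 + 0, so a_3 = 4.
so x = [8; 15, 1, 4].
Convergents (p_i = a_i*p_{i-1} + p_{i-2}, q_i = a_i*q_{i-1} + q_{i-2} with p_{-2}=0, p_{-1}=1, q_{-2}=1, q_{-1}=0), until the denominator exceeds 31:
  i=0: a_0=8, p_0 = 8*1 + 0 = 8, q_0 = 8*0 + 1 = 1.
  i=1: a_1=15, p_1 = 15*8 + 1 = 121, q_1 = 15*1 + 0 = 15.
  i=2: a_2=1, p_2 = 1*121 + 8 = 129, q_2 = 1*15 + 1 = 16.
  i=3: a_3=4, p_3 = 4*129 + 121 = 637, q_3 = 4*16 + 15 = 79.
q_3 = 79 > 31, so the last convergent with denominator <= 31 is p_2/q_2 = 129/16.
The closest fraction with denominator <= 31 is either p_2/q_2 or the intermediate fraction (k*p_2 + p_1)/(k*q_2 + q_1) with the largest k >= 1 whose denominator stays <= 31; these approach x as k grows, and every other convergent or intermediate fraction in range is farther away.
Largest k: floor((31 - q_1)/q_2) = floor((31 - 15)/16) = 1.
That gives (1*129 + 121)/(1*16 + 15) = 250/31.
Compare the errors: |x - 129/16| = |637*16 - 129*79|/(79*16) = 1/1264, and |x - 250/31| = |637*31 - 250*79|/(79*31) = 3/2449.
Cross-multiplying, 1*2449 = 2449 < 3792 = 3*1264, so 1/1264 is smaller: the convergent 129/16 is closer to x than 250/31.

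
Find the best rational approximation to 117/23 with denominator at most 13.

61/12

Expand x = 117/23 as a continued fraction with the Euclidean algorithm:
  117 = 5*23 + 2, so a_0 = 5.
  23 = 11*2 + 1, so a_1 = 11.
  2 = 2*1 + 0, so a_2 = 2.
so x = [5; 11, 2].
Convergents (p_i = a_i*p_{i-1} + p_{i-2}, q_i = a_i*q_{i-1} + q_{i-2} with p_{-2}=0, p_{-1}=1, q_{-2}=1, q_{-1}=0), until the denominator exceeds 13:
  i=0: a_0=5, p_0 = 5*1 + 0 = 5, q_0 = 5*0 + 1 = 1.
  i=1: a_1=11, p_1 = 11*5 + 1 = 56, q_1 = 11*1 + 0 = 11.
  i=2: a_2=2, p_2 = 2*56 + 5 = 117, q_2 = 2*11 + 1 = 23.
q_2 = 23 > 13, so the last convergent with denominator <= 13 is p_1/q_1 = 56/11.
The closest fraction with denominator <= 13 is either p_1/q_1 or the intermediate fraction (k*p_1 + p_0)/(k*q_1 + q_0) with the largest k >= 1 whose denominator stays <= 13; these approach x as k grows, and every other convergent or intermediate fraction in range is farther away.
Largest k: floor((13 - q_0)/q_1) = floor((13 - 1)/11) = 1.
That gives (1*56 + 5)/(1*11 + 1) = 61/12.
Compare the errors: |x - 56/11| = |117*11 - 56*23|/(23*11) = 1/253, and |x - 61/12| = |117*12 - 61*23|/(23*12) = 1/276.
Cross-multiplying, 1*253 = 253 < 276 = 1*276, so 1/276 is smaller: the intermediate fraction 61/12 is closer to x than 56/11.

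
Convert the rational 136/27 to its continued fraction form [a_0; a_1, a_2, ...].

[5; 27]

Run the Euclidean algorithm on 136 and 27; the successive quotients are the partial quotients a_0, a_1, ... (each step inverts the fractional part left over by the previous one):
  136 = 5*27 + 1, so a_0 = 5.
  27 = 27*1 + 0, so a_1 = 27.
The remainder reaches 0 after 2 divisions, so the expansion has 2 partial quotients, read off in order.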